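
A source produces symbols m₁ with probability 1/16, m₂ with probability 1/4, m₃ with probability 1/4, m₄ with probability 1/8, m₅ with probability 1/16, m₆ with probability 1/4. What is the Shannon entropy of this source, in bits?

Each probability is a power of 1/2, so log₂(1/p) is an integer.
H = Σ p·log₂(1/p) = 1/16·4 + 1/4·2 + 1/4·2 + 1/8·3 + 1/16·4 + 1/4·2 = 2.375 bits.

2.375 bits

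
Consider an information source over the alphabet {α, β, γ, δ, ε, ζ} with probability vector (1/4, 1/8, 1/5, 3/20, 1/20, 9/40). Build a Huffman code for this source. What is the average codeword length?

2.5 bits/symbol

Repeatedly combine the two least-probable nodes; the expected code length is the sum of the merged weights.
merge 1/20 + 1/8 → 7/40
merge 3/20 + 7/40 → 13/40
merge 1/5 + 9/40 → 17/40
merge 1/4 + 13/40 → 23/40
merge 17/40 + 23/40 → 1
L = 7/40 + 13/40 + 17/40 + 23/40 + 1 = 5/2 = 2.5 bits/symbol.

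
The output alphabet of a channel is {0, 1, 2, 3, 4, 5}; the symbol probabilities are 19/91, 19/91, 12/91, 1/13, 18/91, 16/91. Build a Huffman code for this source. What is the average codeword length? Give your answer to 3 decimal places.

2.582 bits/symbol

Repeatedly combine the two least-probable nodes; the expected code length is the sum of the merged weights.
merge 1/13 + 12/91 → 19/91
merge 16/91 + 18/91 → 34/91
merge 19/91 + 19/91 → 38/91
merge 19/91 + 34/91 → 53/91
merge 38/91 + 53/91 → 1
L = 19/91 + 34/91 + 38/91 + 53/91 + 1 = 235/91 ≈ 2.582 bits/symbol.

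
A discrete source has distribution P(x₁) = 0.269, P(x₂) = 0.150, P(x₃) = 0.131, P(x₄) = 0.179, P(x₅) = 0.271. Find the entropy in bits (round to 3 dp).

H = −Σ pᵢ log₂ pᵢ.
−0.269·log₂(0.269) = 0.5096
−0.150·log₂(0.150) = 0.4105
−0.131·log₂(0.131) = 0.3841
−0.179·log₂(0.179) = 0.4443
−0.271·log₂(0.271) = 0.5105
Sum ≈ 2.2590 → 2.259 bits.

2.259 bits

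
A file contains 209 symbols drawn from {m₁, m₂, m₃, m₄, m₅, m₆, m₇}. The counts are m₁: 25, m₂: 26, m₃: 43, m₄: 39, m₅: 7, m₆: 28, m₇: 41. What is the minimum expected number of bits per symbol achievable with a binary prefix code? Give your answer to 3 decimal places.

Probabilities are the counts divided by 209.
Repeatedly combine the two least-probable nodes; the expected code length is the sum of the merged weights.
merge 7/209 + 25/209 → 32/209
merge 26/209 + 28/209 → 54/209
merge 32/209 + 39/209 → 71/209
merge 41/209 + 43/209 → 84/209
merge 54/209 + 71/209 → 125/209
merge 84/209 + 125/209 → 1
L = 32/209 + 54/209 + 71/209 + 84/209 + 125/209 + 1 = 575/209 ≈ 2.751 bits/symbol.

2.751 bits/symbol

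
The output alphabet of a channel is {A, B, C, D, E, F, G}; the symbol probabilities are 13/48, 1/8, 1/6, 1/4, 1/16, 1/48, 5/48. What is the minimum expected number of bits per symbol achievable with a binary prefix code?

Repeatedly combine the two least-probable nodes; the expected code length is the sum of the merged weights.
merge 1/48 + 1/16 → 1/12
merge 1/12 + 5/48 → 3/16
merge 1/8 + 1/6 → 7/24
merge 3/16 + 1/4 → 7/16
merge 13/48 + 7/24 → 9/16
merge 7/16 + 9/16 → 1
L = 1/12 + 3/16 + 7/24 + 7/16 + 9/16 + 1 = 41/16 = 2.5625 bits/symbol.

2.5625 bits/symbol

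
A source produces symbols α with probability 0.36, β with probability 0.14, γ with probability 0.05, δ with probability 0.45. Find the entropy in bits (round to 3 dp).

1.662 bits

H = −Σ pᵢ log₂ pᵢ.
−0.36·log₂(0.36) = 0.5306
−0.14·log₂(0.14) = 0.3971
−0.05·log₂(0.05) = 0.2161
−0.45·log₂(0.45) = 0.5184
Sum ≈ 1.6622 → 1.662 bits.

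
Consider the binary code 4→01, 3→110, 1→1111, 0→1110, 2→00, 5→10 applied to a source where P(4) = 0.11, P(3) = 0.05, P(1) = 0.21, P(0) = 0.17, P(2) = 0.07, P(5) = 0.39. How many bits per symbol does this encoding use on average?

L̄ = Σ pᵢ·ℓᵢ = 0.11·2 + 0.05·3 + 0.21·4 + 0.17·4 + 0.07·2 + 0.39·2 = 2.81 bits/symbol.

2.81 bits/symbol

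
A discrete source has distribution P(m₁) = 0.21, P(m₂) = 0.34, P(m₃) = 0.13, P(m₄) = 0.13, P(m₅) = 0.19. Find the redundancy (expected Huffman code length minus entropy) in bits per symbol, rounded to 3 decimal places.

0.037 bits

Entropy H = −Σ p log₂ p ≈ 2.2225 bits.
Huffman merges: 13/100+13/100→13/50; 19/100+21/100→2/5; 13/50+17/50→3/5; 2/5+3/5→1. L = 113/50 ≈ 2.2600.
L − H = 2.2600 − 2.2225 = 0.037 bits.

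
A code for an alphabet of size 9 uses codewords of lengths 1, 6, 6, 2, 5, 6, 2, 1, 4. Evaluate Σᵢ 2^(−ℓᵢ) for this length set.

1.640625

With common denominator 2^6 = 64: Σ 2^(−ℓᵢ) = 32/64 + 1/64 + 1/64 + 16/64 + 2/64 + 1/64 + 16/64 + 32/64 + 4/64 = 105/64 = 1.640625.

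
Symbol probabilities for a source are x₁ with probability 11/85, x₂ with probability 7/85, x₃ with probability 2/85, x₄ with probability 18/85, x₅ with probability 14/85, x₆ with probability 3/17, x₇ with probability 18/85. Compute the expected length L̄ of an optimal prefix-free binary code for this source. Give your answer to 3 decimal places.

2.682 bits/symbol

Repeatedly combine the two least-probable nodes; the expected code length is the sum of the merged weights.
merge 2/85 + 7/85 → 9/85
merge 9/85 + 11/85 → 4/17
merge 14/85 + 3/17 → 29/85
merge 18/85 + 18/85 → 36/85
merge 4/17 + 29/85 → 49/85
merge 36/85 + 49/85 → 1
L = 9/85 + 4/17 + 29/85 + 36/85 + 49/85 + 1 = 228/85 ≈ 2.682 bits/symbol.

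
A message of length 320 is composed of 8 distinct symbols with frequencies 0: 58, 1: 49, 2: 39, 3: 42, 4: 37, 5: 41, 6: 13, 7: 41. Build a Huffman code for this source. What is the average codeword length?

Probabilities are the counts divided by 320.
Repeatedly combine the two least-probable nodes; the expected code length is the sum of the merged weights.
merge 13/320 + 37/320 → 5/32
merge 39/320 + 41/320 → 1/4
merge 41/320 + 21/160 → 83/320
merge 49/320 + 5/32 → 99/320
merge 29/160 + 1/4 → 69/160
merge 83/320 + 99/320 → 91/160
merge 69/160 + 91/160 → 1
L = 5/32 + 1/4 + 83/320 + 99/320 + 69/160 + 91/160 + 1 = 119/40 = 2.975 bits/symbol.

2.975 bits/symbol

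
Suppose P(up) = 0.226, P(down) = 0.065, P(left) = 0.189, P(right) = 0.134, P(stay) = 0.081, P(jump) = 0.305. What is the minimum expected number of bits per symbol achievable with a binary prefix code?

Repeatedly combine the two least-probable nodes; the expected code length is the sum of the merged weights.
merge 13/200 + 81/1000 → 73/500
merge 67/500 + 73/500 → 7/25
merge 189/1000 + 113/500 → 83/200
merge 7/25 + 61/200 → 117/200
merge 83/200 + 117/200 → 1
L = 73/500 + 7/25 + 83/200 + 117/200 + 1 = 1213/500 = 2.426 bits/symbol.

2.426 bits/symbol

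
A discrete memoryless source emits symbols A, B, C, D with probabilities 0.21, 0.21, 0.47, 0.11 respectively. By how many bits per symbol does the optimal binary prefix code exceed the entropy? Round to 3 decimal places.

0.042 bits

Entropy H = −Σ p log₂ p ≈ 1.8079 bits.
Huffman merges: 11/100+21/100→8/25; 21/100+8/25→53/100; 47/100+53/100→1. L = 37/20 ≈ 1.8500.
L − H = 1.8500 − 1.8079 = 0.042 bits.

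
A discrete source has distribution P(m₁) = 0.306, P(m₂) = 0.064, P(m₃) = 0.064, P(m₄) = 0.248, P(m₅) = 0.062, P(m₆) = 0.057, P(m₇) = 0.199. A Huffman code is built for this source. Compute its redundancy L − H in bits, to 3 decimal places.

Entropy H = −Σ p log₂ p ≈ 2.4771 bits.
Huffman merges: 57/1000+31/500→119/1000; 8/125+8/125→16/125; 119/1000+16/125→247/1000; 199/1000+247/1000→223/500; 31/125+153/500→277/500; 223/500+277/500→1. L = 1247/500 ≈ 2.4940.
L − H = 2.4940 − 2.4771 = 0.017 bits.

0.017 bits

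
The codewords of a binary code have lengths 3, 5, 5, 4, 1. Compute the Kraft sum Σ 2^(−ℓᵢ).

0.75

With common denominator 2^5 = 32: Σ 2^(−ℓᵢ) = 4/32 + 1/32 + 1/32 + 2/32 + 16/32 = 24/32 = 0.75.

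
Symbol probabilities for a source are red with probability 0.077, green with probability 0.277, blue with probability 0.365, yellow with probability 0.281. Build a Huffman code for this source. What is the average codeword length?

1.989 bits/symbol

Repeatedly combine the two least-probable nodes; the expected code length is the sum of the merged weights.
merge 77/1000 + 277/1000 → 177/500
merge 281/1000 + 177/500 → 127/200
merge 73/200 + 127/200 → 1
L = 177/500 + 127/200 + 1 = 1989/1000 = 1.989 bits/symbol.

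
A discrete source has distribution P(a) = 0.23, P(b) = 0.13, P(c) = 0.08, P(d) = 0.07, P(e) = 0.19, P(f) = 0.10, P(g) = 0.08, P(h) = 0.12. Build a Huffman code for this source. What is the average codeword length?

Repeatedly combine the two least-probable nodes; the expected code length is the sum of the merged weights.
merge 7/100 + 2/25 → 3/20
merge 2/25 + 1/10 → 9/50
merge 3/25 + 13/100 → 1/4
merge 3/20 + 9/50 → 33/100
merge 19/100 + 23/100 → 21/50
merge 1/4 + 33/100 → 29/50
merge 21/50 + 29/50 → 1
L = 3/20 + 9/50 + 1/4 + 33/100 + 21/50 + 29/50 + 1 = 291/100 = 2.91 bits/symbol.

2.91 bits/symbol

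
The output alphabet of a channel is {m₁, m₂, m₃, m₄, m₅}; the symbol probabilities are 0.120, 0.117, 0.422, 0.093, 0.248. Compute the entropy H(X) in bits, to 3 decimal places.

2.072 bits

H = −Σ pᵢ log₂ pᵢ.
−0.120·log₂(0.120) = 0.3671
−0.117·log₂(0.117) = 0.3622
−0.422·log₂(0.422) = 0.5253
−0.093·log₂(0.093) = 0.3187
−0.248·log₂(0.248) = 0.4989
Sum ≈ 2.0720 → 2.072 bits.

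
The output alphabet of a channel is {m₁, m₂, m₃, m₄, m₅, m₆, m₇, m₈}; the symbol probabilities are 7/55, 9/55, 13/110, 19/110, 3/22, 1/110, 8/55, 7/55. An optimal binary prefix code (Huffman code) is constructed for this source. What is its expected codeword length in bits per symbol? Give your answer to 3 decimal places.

2.955 bits/symbol

Repeatedly combine the two least-probable nodes; the expected code length is the sum of the merged weights.
merge 1/110 + 13/110 → 7/55
merge 7/55 + 7/55 → 14/55
merge 7/55 + 3/22 → 29/110
merge 8/55 + 9/55 → 17/55
merge 19/110 + 14/55 → 47/110
merge 29/110 + 17/55 → 63/110
merge 47/110 + 63/110 → 1
L = 7/55 + 14/55 + 29/110 + 17/55 + 47/110 + 63/110 + 1 = 65/22 ≈ 2.955 bits/symbol.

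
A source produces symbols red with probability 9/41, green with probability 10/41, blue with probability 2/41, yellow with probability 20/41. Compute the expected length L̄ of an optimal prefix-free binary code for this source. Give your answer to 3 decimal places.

Repeatedly combine the two least-probable nodes; the expected code length is the sum of the merged weights.
merge 2/41 + 9/41 → 11/41
merge 10/41 + 11/41 → 21/41
merge 20/41 + 21/41 → 1
L = 11/41 + 21/41 + 1 = 73/41 ≈ 1.780 bits/symbol.

1.780 bits/symbol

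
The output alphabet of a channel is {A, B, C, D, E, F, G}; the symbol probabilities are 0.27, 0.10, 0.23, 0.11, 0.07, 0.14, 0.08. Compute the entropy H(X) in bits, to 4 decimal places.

H = −Σ pᵢ log₂ pᵢ.
−0.27·log₂(0.27) = 0.5100
−0.10·log₂(0.10) = 0.3322
−0.23·log₂(0.23) = 0.4877
−0.11·log₂(0.11) = 0.3503
−0.07·log₂(0.07) = 0.2686
−0.14·log₂(0.14) = 0.3971
−0.08·log₂(0.08) = 0.2915
Sum ≈ 2.6373 → 2.6373 bits.

2.6373 bits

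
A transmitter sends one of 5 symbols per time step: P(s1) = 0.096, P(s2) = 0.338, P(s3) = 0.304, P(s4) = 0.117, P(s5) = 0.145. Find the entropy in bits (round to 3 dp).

2.142 bits

H = −Σ pᵢ log₂ pᵢ.
−0.096·log₂(0.096) = 0.3246
−0.338·log₂(0.338) = 0.5289
−0.304·log₂(0.304) = 0.5222
−0.117·log₂(0.117) = 0.3622
−0.145·log₂(0.145) = 0.4040
Sum ≈ 2.1418 → 2.142 bits.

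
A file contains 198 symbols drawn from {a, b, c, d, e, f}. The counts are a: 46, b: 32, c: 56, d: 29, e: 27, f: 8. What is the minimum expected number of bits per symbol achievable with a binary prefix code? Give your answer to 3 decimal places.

Probabilities are the counts divided by 198.
Repeatedly combine the two least-probable nodes; the expected code length is the sum of the merged weights.
merge 4/99 + 3/22 → 35/198
merge 29/198 + 16/99 → 61/198
merge 35/198 + 23/99 → 9/22
merge 28/99 + 61/198 → 13/22
merge 9/22 + 13/22 → 1
L = 35/198 + 61/198 + 9/22 + 13/22 + 1 = 82/33 ≈ 2.485 bits/symbol.

2.485 bits/symbol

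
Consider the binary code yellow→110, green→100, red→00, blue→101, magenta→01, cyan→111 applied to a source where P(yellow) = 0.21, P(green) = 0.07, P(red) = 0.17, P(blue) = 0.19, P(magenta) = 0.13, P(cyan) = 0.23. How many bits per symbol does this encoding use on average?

L̄ = Σ pᵢ·ℓᵢ = 0.21·3 + 0.07·3 + 0.17·2 + 0.19·3 + 0.13·2 + 0.23·3 = 2.7 bits/symbol.

2.7 bits/symbol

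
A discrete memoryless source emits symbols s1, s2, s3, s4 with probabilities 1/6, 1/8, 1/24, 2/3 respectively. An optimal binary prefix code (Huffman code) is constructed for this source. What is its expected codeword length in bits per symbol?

Repeatedly combine the two least-probable nodes; the expected code length is the sum of the merged weights.
merge 1/24 + 1/8 → 1/6
merge 1/6 + 1/6 → 1/3
merge 1/3 + 2/3 → 1
L = 1/6 + 1/3 + 1 = 3/2 = 1.5 bits/symbol.

1.5 bits/symbol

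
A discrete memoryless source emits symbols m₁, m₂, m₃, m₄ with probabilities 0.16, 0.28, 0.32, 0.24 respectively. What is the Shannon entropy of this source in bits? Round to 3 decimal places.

1.957 bits

H = −Σ pᵢ log₂ pᵢ.
−0.16·log₂(0.16) = 0.4230
−0.28·log₂(0.28) = 0.5142
−0.32·log₂(0.32) = 0.5260
−0.24·log₂(0.24) = 0.4941
Sum ≈ 1.9574 → 1.957 bits.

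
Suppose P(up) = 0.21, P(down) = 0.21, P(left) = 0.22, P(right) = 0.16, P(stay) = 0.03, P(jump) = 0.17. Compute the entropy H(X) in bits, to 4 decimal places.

H = −Σ pᵢ log₂ pᵢ.
−0.21·log₂(0.21) = 0.4728
−0.21·log₂(0.21) = 0.4728
−0.22·log₂(0.22) = 0.4806
−0.16·log₂(0.16) = 0.4230
−0.03·log₂(0.03) = 0.1518
−0.17·log₂(0.17) = 0.4346
Sum ≈ 2.4356 → 2.4356 bits.

2.4356 bits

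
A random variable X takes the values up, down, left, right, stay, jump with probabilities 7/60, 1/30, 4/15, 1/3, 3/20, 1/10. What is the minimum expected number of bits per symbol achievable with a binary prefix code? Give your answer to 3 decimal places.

Repeatedly combine the two least-probable nodes; the expected code length is the sum of the merged weights.
merge 1/30 + 1/10 → 2/15
merge 7/60 + 2/15 → 1/4
merge 3/20 + 1/4 → 2/5
merge 4/15 + 1/3 → 3/5
merge 2/5 + 3/5 → 1
L = 2/15 + 1/4 + 2/5 + 3/5 + 1 = 143/60 ≈ 2.383 bits/symbol.

2.383 bits/symbol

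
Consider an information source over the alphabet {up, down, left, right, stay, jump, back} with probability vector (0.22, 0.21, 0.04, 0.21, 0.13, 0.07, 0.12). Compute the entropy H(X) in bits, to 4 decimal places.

H = −Σ pᵢ log₂ pᵢ.
−0.22·log₂(0.22) = 0.4806
−0.21·log₂(0.21) = 0.4728
−0.04·log₂(0.04) = 0.1858
−0.21·log₂(0.21) = 0.4728
−0.13·log₂(0.13) = 0.3826
−0.07·log₂(0.07) = 0.2686
−0.12·log₂(0.12) = 0.3671
Sum ≈ 2.6302 → 2.6302 bits.

2.6302 bits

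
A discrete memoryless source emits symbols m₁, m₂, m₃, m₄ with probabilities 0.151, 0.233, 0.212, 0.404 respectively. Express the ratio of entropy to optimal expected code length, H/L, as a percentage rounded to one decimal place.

Entropy H = −Σ p log₂ p ≈ 1.9042 bits.
Huffman merges: 151/1000+53/250→363/1000; 233/1000+363/1000→149/250; 101/250+149/250→1. L = 1959/1000 ≈ 1.9590.
Efficiency = H/L = 1.9042/1.9590 = 97.2%.

97.2%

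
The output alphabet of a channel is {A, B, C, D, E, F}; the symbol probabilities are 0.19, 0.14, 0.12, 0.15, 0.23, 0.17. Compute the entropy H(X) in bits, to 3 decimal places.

H = −Σ pᵢ log₂ pᵢ.
−0.19·log₂(0.19) = 0.4552
−0.14·log₂(0.14) = 0.3971
−0.12·log₂(0.12) = 0.3671
−0.15·log₂(0.15) = 0.4105
−0.23·log₂(0.23) = 0.4877
−0.17·log₂(0.17) = 0.4346
Sum ≈ 2.5522 → 2.552 bits.

2.552 bits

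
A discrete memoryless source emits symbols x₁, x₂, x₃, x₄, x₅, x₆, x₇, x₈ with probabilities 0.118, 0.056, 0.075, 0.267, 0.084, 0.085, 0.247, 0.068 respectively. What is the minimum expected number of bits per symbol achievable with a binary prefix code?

Repeatedly combine the two least-probable nodes; the expected code length is the sum of the merged weights.
merge 7/125 + 17/250 → 31/250
merge 3/40 + 21/250 → 159/1000
merge 17/200 + 59/500 → 203/1000
merge 31/250 + 159/1000 → 283/1000
merge 203/1000 + 247/1000 → 9/20
merge 267/1000 + 283/1000 → 11/20
merge 9/20 + 11/20 → 1
L = 31/250 + 159/1000 + 203/1000 + 283/1000 + 9/20 + 11/20 + 1 = 2769/1000 = 2.769 bits/symbol.

2.769 bits/symbol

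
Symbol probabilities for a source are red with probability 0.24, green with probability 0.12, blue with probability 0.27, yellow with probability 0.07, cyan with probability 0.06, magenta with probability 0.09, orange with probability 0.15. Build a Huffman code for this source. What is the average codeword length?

2.62 bits/symbol

Repeatedly combine the two least-probable nodes; the expected code length is the sum of the merged weights.
merge 3/50 + 7/100 → 13/100
merge 9/100 + 3/25 → 21/100
merge 13/100 + 3/20 → 7/25
merge 21/100 + 6/25 → 9/20
merge 27/100 + 7/25 → 11/20
merge 9/20 + 11/20 → 1
L = 13/100 + 21/100 + 7/25 + 9/20 + 11/20 + 1 = 131/50 = 2.62 bits/symbol.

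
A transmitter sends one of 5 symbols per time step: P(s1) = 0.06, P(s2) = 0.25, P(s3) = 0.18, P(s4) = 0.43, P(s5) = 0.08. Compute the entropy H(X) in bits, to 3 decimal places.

H = −Σ pᵢ log₂ pᵢ.
−0.06·log₂(0.06) = 0.2435
−0.25·log₂(0.25) = 0.5000
−0.18·log₂(0.18) = 0.4453
−0.43·log₂(0.43) = 0.5236
−0.08·log₂(0.08) = 0.2915
Sum ≈ 2.0039 → 2.004 bits.

2.004 bits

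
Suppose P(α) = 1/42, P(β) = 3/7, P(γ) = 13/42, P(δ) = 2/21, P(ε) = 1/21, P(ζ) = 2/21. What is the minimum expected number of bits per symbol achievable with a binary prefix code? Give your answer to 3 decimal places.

Repeatedly combine the two least-probable nodes; the expected code length is the sum of the merged weights.
merge 1/42 + 1/21 → 1/14
merge 1/14 + 2/21 → 1/6
merge 2/21 + 1/6 → 11/42
merge 11/42 + 13/42 → 4/7
merge 3/7 + 4/7 → 1
L = 1/14 + 1/6 + 11/42 + 4/7 + 1 = 29/14 ≈ 2.071 bits/symbol.

2.071 bits/symbol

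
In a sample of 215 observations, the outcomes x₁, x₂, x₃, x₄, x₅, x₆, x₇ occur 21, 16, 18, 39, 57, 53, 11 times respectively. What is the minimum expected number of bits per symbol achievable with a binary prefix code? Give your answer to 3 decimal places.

Probabilities are the counts divided by 215.
Repeatedly combine the two least-probable nodes; the expected code length is the sum of the merged weights.
merge 11/215 + 16/215 → 27/215
merge 18/215 + 21/215 → 39/215
merge 27/215 + 39/215 → 66/215
merge 39/215 + 53/215 → 92/215
merge 57/215 + 66/215 → 123/215
merge 92/215 + 123/215 → 1
L = 27/215 + 39/215 + 66/215 + 92/215 + 123/215 + 1 = 562/215 ≈ 2.614 bits/symbol.

2.614 bits/symbol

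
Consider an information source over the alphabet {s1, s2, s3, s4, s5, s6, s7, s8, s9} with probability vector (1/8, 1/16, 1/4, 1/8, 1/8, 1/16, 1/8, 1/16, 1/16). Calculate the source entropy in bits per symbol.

Each probability is a power of 1/2, so log₂(1/p) is an integer.
H = Σ p·log₂(1/p) = 1/8·3 + 1/16·4 + 1/4·2 + 1/8·3 + 1/8·3 + 1/16·4 + 1/8·3 + 1/16·4 + 1/16·4 = 3 bits.

3 bits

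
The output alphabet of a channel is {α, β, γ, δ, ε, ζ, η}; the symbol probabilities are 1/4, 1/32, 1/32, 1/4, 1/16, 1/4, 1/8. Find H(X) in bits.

2.4375 bits

Each probability is a power of 1/2, so log₂(1/p) is an integer.
H = Σ p·log₂(1/p) = 1/4·2 + 1/32·5 + 1/32·5 + 1/4·2 + 1/16·4 + 1/4·2 + 1/8·3 = 2.4375 bits.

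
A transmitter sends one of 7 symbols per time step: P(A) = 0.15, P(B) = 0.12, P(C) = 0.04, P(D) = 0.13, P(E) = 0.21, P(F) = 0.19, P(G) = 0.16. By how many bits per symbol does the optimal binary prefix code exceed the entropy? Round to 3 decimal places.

0.063 bits

Entropy H = −Σ p log₂ p ≈ 2.6971 bits.
Huffman merges: 1/25+3/25→4/25; 13/100+3/20→7/25; 4/25+4/25→8/25; 19/100+21/100→2/5; 7/25+8/25→3/5; 2/5+3/5→1. L = 69/25 ≈ 2.7600.
L − H = 2.7600 − 2.6971 = 0.063 bits.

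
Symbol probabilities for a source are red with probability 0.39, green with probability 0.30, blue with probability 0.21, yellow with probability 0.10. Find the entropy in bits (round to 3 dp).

H = −Σ pᵢ log₂ pᵢ.
−0.39·log₂(0.39) = 0.5298
−0.30·log₂(0.30) = 0.5211
−0.21·log₂(0.21) = 0.4728
−0.10·log₂(0.10) = 0.3322
Sum ≈ 1.8559 → 1.856 bits.

1.856 bits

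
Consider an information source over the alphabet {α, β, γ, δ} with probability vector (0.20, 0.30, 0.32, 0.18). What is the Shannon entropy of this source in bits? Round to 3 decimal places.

H = −Σ pᵢ log₂ pᵢ.
−0.20·log₂(0.20) = 0.4644
−0.30·log₂(0.30) = 0.5211
−0.32·log₂(0.32) = 0.5260
−0.18·log₂(0.18) = 0.4453
Sum ≈ 1.9568 → 1.957 bits.

1.957 bits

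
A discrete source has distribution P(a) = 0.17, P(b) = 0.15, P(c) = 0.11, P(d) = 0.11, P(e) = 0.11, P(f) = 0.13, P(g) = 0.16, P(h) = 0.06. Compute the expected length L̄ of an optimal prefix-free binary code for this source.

3 bits/symbol

Repeatedly combine the two least-probable nodes; the expected code length is the sum of the merged weights.
merge 3/50 + 11/100 → 17/100
merge 11/100 + 11/100 → 11/50
merge 13/100 + 3/20 → 7/25
merge 4/25 + 17/100 → 33/100
merge 17/100 + 11/50 → 39/100
merge 7/25 + 33/100 → 61/100
merge 39/100 + 61/100 → 1
L = 17/100 + 11/50 + 7/25 + 33/100 + 39/100 + 61/100 + 1 = 3 bits/symbol.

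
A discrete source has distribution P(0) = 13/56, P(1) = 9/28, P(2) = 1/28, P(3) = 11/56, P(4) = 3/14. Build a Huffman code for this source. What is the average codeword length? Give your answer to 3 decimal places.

Repeatedly combine the two least-probable nodes; the expected code length is the sum of the merged weights.
merge 1/28 + 11/56 → 13/56
merge 3/14 + 13/56 → 25/56
merge 13/56 + 9/28 → 31/56
merge 25/56 + 31/56 → 1
L = 13/56 + 25/56 + 31/56 + 1 = 125/56 ≈ 2.232 bits/symbol.

2.232 bits/symbol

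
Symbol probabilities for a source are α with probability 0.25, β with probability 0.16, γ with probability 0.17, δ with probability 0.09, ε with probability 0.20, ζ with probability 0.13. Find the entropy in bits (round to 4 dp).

2.5173 bits

H = −Σ pᵢ log₂ pᵢ.
−0.25·log₂(0.25) = 0.5000
−0.16·log₂(0.16) = 0.4230
−0.17·log₂(0.17) = 0.4346
−0.09·log₂(0.09) = 0.3127
−0.20·log₂(0.20) = 0.4644
−0.13·log₂(0.13) = 0.3826
Sum ≈ 2.5173 → 2.5173 bits.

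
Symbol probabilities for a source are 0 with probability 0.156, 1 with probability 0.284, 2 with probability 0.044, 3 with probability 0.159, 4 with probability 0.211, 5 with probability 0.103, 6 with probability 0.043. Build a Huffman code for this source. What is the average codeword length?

2.592 bits/symbol

Repeatedly combine the two least-probable nodes; the expected code length is the sum of the merged weights.
merge 43/1000 + 11/250 → 87/1000
merge 87/1000 + 103/1000 → 19/100
merge 39/250 + 159/1000 → 63/200
merge 19/100 + 211/1000 → 401/1000
merge 71/250 + 63/200 → 599/1000
merge 401/1000 + 599/1000 → 1
L = 87/1000 + 19/100 + 63/200 + 401/1000 + 599/1000 + 1 = 324/125 = 2.592 bits/symbol.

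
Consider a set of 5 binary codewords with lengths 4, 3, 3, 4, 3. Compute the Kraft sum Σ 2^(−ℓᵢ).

0.5

With common denominator 2^4 = 16: Σ 2^(−ℓᵢ) = 1/16 + 2/16 + 2/16 + 1/16 + 2/16 = 8/16 = 0.5.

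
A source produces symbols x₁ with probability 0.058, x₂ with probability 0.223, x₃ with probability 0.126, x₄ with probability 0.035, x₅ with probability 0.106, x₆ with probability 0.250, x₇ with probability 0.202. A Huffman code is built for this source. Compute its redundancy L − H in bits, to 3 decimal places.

Entropy H = −Σ p log₂ p ≈ 2.5762 bits.
Huffman merges: 7/200+29/500→93/1000; 93/1000+53/500→199/1000; 63/500+199/1000→13/40; 101/500+223/1000→17/40; 1/4+13/40→23/40; 17/40+23/40→1. L = 2617/1000 ≈ 2.6170.
L − H = 2.6170 − 2.5762 = 0.041 bits.

0.041 bits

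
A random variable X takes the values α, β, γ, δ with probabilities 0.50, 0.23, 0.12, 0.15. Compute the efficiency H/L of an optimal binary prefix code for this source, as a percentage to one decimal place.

Entropy H = −Σ p log₂ p ≈ 1.7653 bits.
Huffman merges: 3/25+3/20→27/100; 23/100+27/100→1/2; 1/2+1/2→1. L = 177/100 ≈ 1.7700.
Efficiency = H/L = 1.7653/1.7700 = 99.7%.

99.7%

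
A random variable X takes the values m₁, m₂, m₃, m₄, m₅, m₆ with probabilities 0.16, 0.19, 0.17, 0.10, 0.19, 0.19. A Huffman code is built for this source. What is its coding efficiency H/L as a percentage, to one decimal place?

Entropy H = −Σ p log₂ p ≈ 2.5555 bits.
Huffman merges: 1/10+4/25→13/50; 17/100+19/100→9/25; 19/100+19/100→19/50; 13/50+9/25→31/50; 19/50+31/50→1. L = 131/50 ≈ 2.6200.
Efficiency = H/L = 2.5555/2.6200 = 97.5%.

97.5%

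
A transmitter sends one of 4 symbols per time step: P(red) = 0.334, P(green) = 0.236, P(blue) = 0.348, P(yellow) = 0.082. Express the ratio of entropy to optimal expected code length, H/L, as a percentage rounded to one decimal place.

Entropy H = −Σ p log₂ p ≈ 1.8459 bits.
Huffman merges: 41/500+59/250→159/500; 159/500+167/500→163/250; 87/250+163/250→1. L = 197/100 ≈ 1.9700.
Efficiency = H/L = 1.8459/1.9700 = 93.7%.

93.7%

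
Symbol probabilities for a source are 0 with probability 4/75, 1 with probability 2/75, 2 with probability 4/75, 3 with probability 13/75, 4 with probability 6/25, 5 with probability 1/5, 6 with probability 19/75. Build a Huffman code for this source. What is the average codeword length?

Repeatedly combine the two least-probable nodes; the expected code length is the sum of the merged weights.
merge 2/75 + 4/75 → 2/25
merge 4/75 + 2/25 → 2/15
merge 2/15 + 13/75 → 23/75
merge 1/5 + 6/25 → 11/25
merge 19/75 + 23/75 → 14/25
merge 11/25 + 14/25 → 1
L = 2/25 + 2/15 + 23/75 + 11/25 + 14/25 + 1 = 63/25 = 2.52 bits/symbol.

2.52 bits/symbol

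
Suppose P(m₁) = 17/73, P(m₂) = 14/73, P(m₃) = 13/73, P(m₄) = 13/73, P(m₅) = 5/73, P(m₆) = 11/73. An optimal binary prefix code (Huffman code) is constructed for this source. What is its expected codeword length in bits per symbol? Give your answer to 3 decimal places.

2.575 bits/symbol

Repeatedly combine the two least-probable nodes; the expected code length is the sum of the merged weights.
merge 5/73 + 11/73 → 16/73
merge 13/73 + 13/73 → 26/73
merge 14/73 + 16/73 → 30/73
merge 17/73 + 26/73 → 43/73
merge 30/73 + 43/73 → 1
L = 16/73 + 26/73 + 30/73 + 43/73 + 1 = 188/73 ≈ 2.575 bits/symbol.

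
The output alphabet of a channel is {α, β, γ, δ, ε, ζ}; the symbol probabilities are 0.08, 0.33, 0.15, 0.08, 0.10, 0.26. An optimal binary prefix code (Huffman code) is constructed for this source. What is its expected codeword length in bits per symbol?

2.41 bits/symbol

Repeatedly combine the two least-probable nodes; the expected code length is the sum of the merged weights.
merge 2/25 + 2/25 → 4/25
merge 1/10 + 3/20 → 1/4
merge 4/25 + 1/4 → 41/100
merge 13/50 + 33/100 → 59/100
merge 41/100 + 59/100 → 1
L = 4/25 + 1/4 + 41/100 + 59/100 + 1 = 241/100 = 2.41 bits/symbol.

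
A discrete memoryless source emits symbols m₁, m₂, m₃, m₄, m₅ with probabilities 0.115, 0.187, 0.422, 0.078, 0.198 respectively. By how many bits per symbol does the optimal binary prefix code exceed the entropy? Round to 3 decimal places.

Entropy H = −Σ p log₂ p ≈ 2.0861 bits.
Huffman merges: 39/500+23/200→193/1000; 187/1000+193/1000→19/50; 99/500+19/50→289/500; 211/500+289/500→1. L = 2151/1000 ≈ 2.1510.
L − H = 2.1510 − 2.0861 = 0.065 bits.

0.065 bits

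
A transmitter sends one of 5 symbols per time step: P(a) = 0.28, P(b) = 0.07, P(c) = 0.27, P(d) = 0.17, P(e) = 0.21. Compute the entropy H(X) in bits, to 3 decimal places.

H = −Σ pᵢ log₂ pᵢ.
−0.28·log₂(0.28) = 0.5142
−0.07·log₂(0.07) = 0.2686
−0.27·log₂(0.27) = 0.5100
−0.17·log₂(0.17) = 0.4346
−0.21·log₂(0.21) = 0.4728
Sum ≈ 2.2002 → 2.200 bits.

2.200 bits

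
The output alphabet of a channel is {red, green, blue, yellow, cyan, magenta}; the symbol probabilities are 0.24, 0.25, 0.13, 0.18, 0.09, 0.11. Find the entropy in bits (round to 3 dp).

H = −Σ pᵢ log₂ pᵢ.
−0.24·log₂(0.24) = 0.4941
−0.25·log₂(0.25) = 0.5000
−0.13·log₂(0.13) = 0.3826
−0.18·log₂(0.18) = 0.4453
−0.09·log₂(0.09) = 0.3127
−0.11·log₂(0.11) = 0.3503
Sum ≈ 2.4850 → 2.485 bits.

2.485 bits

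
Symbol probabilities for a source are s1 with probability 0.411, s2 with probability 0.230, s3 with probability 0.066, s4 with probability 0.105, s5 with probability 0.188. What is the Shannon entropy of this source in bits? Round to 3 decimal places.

H = −Σ pᵢ log₂ pᵢ.
−0.411·log₂(0.411) = 0.5272
−0.230·log₂(0.230) = 0.4877
−0.066·log₂(0.066) = 0.2588
−0.105·log₂(0.105) = 0.3414
−0.188·log₂(0.188) = 0.4533
Sum ≈ 2.0684 → 2.068 bits.

2.068 bits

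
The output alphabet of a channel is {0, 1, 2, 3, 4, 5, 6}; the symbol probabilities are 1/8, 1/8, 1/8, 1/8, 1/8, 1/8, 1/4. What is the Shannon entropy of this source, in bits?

Each probability is a power of 1/2, so log₂(1/p) is an integer.
H = Σ p·log₂(1/p) = 1/8·3 + 1/8·3 + 1/8·3 + 1/8·3 + 1/8·3 + 1/8·3 + 1/4·2 = 2.75 bits.

2.75 bits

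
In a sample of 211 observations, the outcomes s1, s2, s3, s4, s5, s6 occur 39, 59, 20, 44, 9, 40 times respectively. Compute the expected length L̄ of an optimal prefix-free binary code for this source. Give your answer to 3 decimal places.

Probabilities are the counts divided by 211.
Repeatedly combine the two least-probable nodes; the expected code length is the sum of the merged weights.
merge 9/211 + 20/211 → 29/211
merge 29/211 + 39/211 → 68/211
merge 40/211 + 44/211 → 84/211
merge 59/211 + 68/211 → 127/211
merge 84/211 + 127/211 → 1
L = 29/211 + 68/211 + 84/211 + 127/211 + 1 = 519/211 ≈ 2.460 bits/symbol.

2.460 bits/symbol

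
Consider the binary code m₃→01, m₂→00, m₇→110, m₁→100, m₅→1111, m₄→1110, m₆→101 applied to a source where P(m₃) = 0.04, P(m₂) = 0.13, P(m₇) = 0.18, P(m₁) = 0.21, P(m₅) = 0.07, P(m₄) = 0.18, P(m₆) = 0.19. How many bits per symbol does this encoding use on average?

L̄ = Σ pᵢ·ℓᵢ = 0.04·2 + 0.13·2 + 0.18·3 + 0.21·3 + 0.07·4 + 0.18·4 + 0.19·3 = 3.08 bits/symbol.

3.08 bits/symbol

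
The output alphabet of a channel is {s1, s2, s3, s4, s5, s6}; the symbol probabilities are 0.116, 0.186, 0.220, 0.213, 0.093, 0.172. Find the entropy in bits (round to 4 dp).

H = −Σ pᵢ log₂ pᵢ.
−0.116·log₂(0.116) = 0.3605
−0.186·log₂(0.186) = 0.4514
−0.220·log₂(0.220) = 0.4806
−0.213·log₂(0.213) = 0.4752
−0.093·log₂(0.093) = 0.3187
−0.172·log₂(0.172) = 0.4368
Sum ≈ 2.5231 → 2.5231 bits.

2.5231 bits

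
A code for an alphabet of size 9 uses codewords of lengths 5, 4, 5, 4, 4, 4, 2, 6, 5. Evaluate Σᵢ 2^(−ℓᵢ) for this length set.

0.609375

With common denominator 2^6 = 64: Σ 2^(−ℓᵢ) = 2/64 + 4/64 + 2/64 + 4/64 + 4/64 + 4/64 + 16/64 + 1/64 + 2/64 = 39/64 = 0.609375.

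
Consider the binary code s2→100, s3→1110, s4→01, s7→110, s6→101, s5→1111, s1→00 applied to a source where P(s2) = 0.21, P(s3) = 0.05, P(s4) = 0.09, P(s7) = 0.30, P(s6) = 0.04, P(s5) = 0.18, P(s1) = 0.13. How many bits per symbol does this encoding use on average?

L̄ = Σ pᵢ·ℓᵢ = 0.21·3 + 0.05·4 + 0.09·2 + 0.30·3 + 0.04·3 + 0.18·4 + 0.13·2 = 3.01 bits/symbol.

3.01 bits/symbol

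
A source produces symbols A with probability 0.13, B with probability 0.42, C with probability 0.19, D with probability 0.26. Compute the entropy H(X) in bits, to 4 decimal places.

1.8688 bits

H = −Σ pᵢ log₂ pᵢ.
−0.13·log₂(0.13) = 0.3826
−0.42·log₂(0.42) = 0.5256
−0.19·log₂(0.19) = 0.4552
−0.26·log₂(0.26) = 0.5053
Sum ≈ 1.8688 → 1.8688 bits.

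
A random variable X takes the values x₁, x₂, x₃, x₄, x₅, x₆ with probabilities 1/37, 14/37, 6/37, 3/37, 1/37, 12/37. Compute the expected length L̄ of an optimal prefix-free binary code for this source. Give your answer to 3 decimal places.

Repeatedly combine the two least-probable nodes; the expected code length is the sum of the merged weights.
merge 1/37 + 1/37 → 2/37
merge 2/37 + 3/37 → 5/37
merge 5/37 + 6/37 → 11/37
merge 11/37 + 12/37 → 23/37
merge 14/37 + 23/37 → 1
L = 2/37 + 5/37 + 11/37 + 23/37 + 1 = 78/37 ≈ 2.108 bits/symbol.

2.108 bits/symbol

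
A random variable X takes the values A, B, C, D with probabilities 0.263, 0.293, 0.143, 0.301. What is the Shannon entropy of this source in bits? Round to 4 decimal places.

H = −Σ pᵢ log₂ pᵢ.
−0.263·log₂(0.263) = 0.5068
−0.293·log₂(0.293) = 0.5189
−0.143·log₂(0.143) = 0.4012
−0.301·log₂(0.301) = 0.5214
Sum ≈ 1.9483 → 1.9483 bits.

1.9483 bits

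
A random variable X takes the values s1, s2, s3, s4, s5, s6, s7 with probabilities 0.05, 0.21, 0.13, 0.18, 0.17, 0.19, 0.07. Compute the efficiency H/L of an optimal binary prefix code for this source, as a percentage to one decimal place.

Entropy H = −Σ p log₂ p ≈ 2.6752 bits.
Huffman merges: 1/20+7/100→3/25; 3/25+13/100→1/4; 17/100+9/50→7/20; 19/100+21/100→2/5; 1/4+7/20→3/5; 2/5+3/5→1. L = 68/25 ≈ 2.7200.
Efficiency = H/L = 2.6752/2.7200 = 98.4%.

98.4%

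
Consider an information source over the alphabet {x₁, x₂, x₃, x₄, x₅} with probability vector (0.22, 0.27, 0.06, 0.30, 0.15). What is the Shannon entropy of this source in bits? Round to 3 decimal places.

H = −Σ pᵢ log₂ pᵢ.
−0.22·log₂(0.22) = 0.4806
−0.27·log₂(0.27) = 0.5100
−0.06·log₂(0.06) = 0.2435
−0.30·log₂(0.30) = 0.5211
−0.15·log₂(0.15) = 0.4105
Sum ≈ 2.1658 → 2.166 bits.

2.166 bits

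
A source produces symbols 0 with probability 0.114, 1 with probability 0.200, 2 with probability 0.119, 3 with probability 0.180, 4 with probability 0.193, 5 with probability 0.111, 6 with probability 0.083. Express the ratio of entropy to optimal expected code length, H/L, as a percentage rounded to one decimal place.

Entropy H = −Σ p log₂ p ≈ 2.7404 bits.
Huffman merges: 83/1000+111/1000→97/500; 57/500+119/1000→233/1000; 9/50+193/1000→373/1000; 97/500+1/5→197/500; 233/1000+373/1000→303/500; 197/500+303/500→1. L = 14/5 ≈ 2.8000.
Efficiency = H/L = 2.7404/2.8000 = 97.9%.

97.9%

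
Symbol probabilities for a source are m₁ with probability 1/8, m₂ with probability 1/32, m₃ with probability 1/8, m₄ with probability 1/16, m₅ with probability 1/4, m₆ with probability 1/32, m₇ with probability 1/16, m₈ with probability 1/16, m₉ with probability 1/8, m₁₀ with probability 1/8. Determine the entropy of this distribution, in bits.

Each probability is a power of 1/2, so log₂(1/p) is an integer.
H = Σ p·log₂(1/p) = 1/8·3 + 1/32·5 + 1/8·3 + 1/16·4 + 1/4·2 + 1/32·5 + 1/16·4 + 1/16·4 + 1/8·3 + 1/8·3 = 3.0625 bits.

3.0625 bits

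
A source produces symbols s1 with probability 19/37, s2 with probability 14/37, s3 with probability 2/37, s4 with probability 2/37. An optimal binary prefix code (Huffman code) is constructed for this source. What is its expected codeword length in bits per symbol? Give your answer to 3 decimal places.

1.595 bits/symbol

Repeatedly combine the two least-probable nodes; the expected code length is the sum of the merged weights.
merge 2/37 + 2/37 → 4/37
merge 4/37 + 14/37 → 18/37
merge 18/37 + 19/37 → 1
L = 4/37 + 18/37 + 1 = 59/37 ≈ 1.595 bits/symbol.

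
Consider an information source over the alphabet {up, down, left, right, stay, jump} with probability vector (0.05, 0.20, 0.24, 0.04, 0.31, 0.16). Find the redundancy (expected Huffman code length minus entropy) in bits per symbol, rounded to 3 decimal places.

Entropy H = −Σ p log₂ p ≈ 2.3072 bits.
Huffman merges: 1/25+1/20→9/100; 9/100+4/25→1/4; 1/5+6/25→11/25; 1/4+31/100→14/25; 11/25+14/25→1. L = 117/50 ≈ 2.3400.
L − H = 2.3400 − 2.3072 = 0.033 bits.

0.033 bits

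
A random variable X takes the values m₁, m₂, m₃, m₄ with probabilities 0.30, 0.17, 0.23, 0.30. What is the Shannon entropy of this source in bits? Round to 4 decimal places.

H = −Σ pᵢ log₂ pᵢ.
−0.30·log₂(0.30) = 0.5211
−0.17·log₂(0.17) = 0.4346
−0.23·log₂(0.23) = 0.4877
−0.30·log₂(0.30) = 0.5211
Sum ≈ 1.9644 → 1.9644 bits.

1.9644 bits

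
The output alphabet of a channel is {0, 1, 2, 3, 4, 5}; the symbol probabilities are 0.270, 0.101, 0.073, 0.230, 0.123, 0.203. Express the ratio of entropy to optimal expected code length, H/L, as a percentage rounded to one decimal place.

99.0%

Entropy H = −Σ p log₂ p ≈ 2.4463 bits.
Huffman merges: 73/1000+101/1000→87/500; 123/1000+87/500→297/1000; 203/1000+23/100→433/1000; 27/100+297/1000→567/1000; 433/1000+567/1000→1. L = 2471/1000 ≈ 2.4710.
Efficiency = H/L = 2.4463/2.4710 = 99.0%.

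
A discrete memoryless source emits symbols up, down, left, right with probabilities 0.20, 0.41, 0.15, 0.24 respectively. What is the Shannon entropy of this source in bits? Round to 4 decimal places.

H = −Σ pᵢ log₂ pᵢ.
−0.20·log₂(0.20) = 0.4644
−0.41·log₂(0.41) = 0.5274
−0.15·log₂(0.15) = 0.4105
−0.24·log₂(0.24) = 0.4941
Sum ≈ 1.8964 → 1.8964 bits.

1.8964 bits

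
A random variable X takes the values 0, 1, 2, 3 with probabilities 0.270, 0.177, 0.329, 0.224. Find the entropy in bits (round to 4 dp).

1.9634 bits

H = −Σ pᵢ log₂ pᵢ.
−0.270·log₂(0.270) = 0.5100
−0.177·log₂(0.177) = 0.4422
−0.329·log₂(0.329) = 0.5277
−0.224·log₂(0.224) = 0.4835
Sum ≈ 1.9634 → 1.9634 bits.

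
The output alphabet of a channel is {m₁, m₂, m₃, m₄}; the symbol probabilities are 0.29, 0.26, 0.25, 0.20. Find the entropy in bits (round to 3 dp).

1.988 bits

H = −Σ pᵢ log₂ pᵢ.
−0.29·log₂(0.29) = 0.5179
−0.26·log₂(0.26) = 0.5053
−0.25·log₂(0.25) = 0.5000
−0.20·log₂(0.20) = 0.4644
Sum ≈ 1.9876 → 1.988 bits.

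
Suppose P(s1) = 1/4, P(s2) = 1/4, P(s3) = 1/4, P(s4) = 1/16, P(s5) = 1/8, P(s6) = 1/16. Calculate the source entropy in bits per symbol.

Each probability is a power of 1/2, so log₂(1/p) is an integer.
H = Σ p·log₂(1/p) = 1/4·2 + 1/4·2 + 1/4·2 + 1/16·4 + 1/8·3 + 1/16·4 = 2.375 bits.

2.375 bits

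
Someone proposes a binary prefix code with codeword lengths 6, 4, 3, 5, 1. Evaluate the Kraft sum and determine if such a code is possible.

With common denominator 2^6 = 64: Σ 2^(−ℓᵢ) = 1/64 + 4/64 + 8/64 + 2/64 + 32/64 = 47/64 = 0.734375.
Kraft's inequality requires Σ ≤ 1; here Σ = 0.734375 ≤ 1, so such a prefix code exists.

0.734375; yes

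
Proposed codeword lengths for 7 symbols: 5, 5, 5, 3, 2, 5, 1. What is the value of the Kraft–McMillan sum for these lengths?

1

With common denominator 2^5 = 32: Σ 2^(−ℓᵢ) = 1/32 + 1/32 + 1/32 + 4/32 + 8/32 + 1/32 + 16/32 = 32/32 = 1.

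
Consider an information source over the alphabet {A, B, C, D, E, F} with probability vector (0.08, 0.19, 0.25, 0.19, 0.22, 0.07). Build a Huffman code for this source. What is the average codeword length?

2.49 bits/symbol

Repeatedly combine the two least-probable nodes; the expected code length is the sum of the merged weights.
merge 7/100 + 2/25 → 3/20
merge 3/20 + 19/100 → 17/50
merge 19/100 + 11/50 → 41/100
merge 1/4 + 17/50 → 59/100
merge 41/100 + 59/100 → 1
L = 3/20 + 17/50 + 41/100 + 59/100 + 1 = 249/100 = 2.49 bits/symbol.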